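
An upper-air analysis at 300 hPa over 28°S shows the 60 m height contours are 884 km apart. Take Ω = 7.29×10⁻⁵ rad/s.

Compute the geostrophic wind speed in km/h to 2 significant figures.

Coriolis parameter at 28°S:
f = 2Ω sin φ = 2 × 7.29×10⁻⁵ × sin 28° = 6.84×10⁻⁵ s⁻¹
Height gradient: |∂Z/∂n| = 60 m / 884000 m = 6.79×10⁻⁵
On a pressure surface, geostrophic balance gives V_g = (g/f)|∂Z/∂n|:
V_g = 9.81 × 6.79×10⁻⁵ / 6.84×10⁻⁵ = 9.73 m/s
Converting: 9.73 m/s × 3.6 = 35 km/h

35 km/h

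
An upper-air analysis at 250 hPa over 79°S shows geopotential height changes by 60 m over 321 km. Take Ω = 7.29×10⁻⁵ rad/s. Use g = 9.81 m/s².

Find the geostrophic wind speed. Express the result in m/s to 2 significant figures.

13 m/s

Coriolis parameter at 79°S:
f = 2Ω sin φ = 2 × 7.29×10⁻⁵ × sin 79° = 1.43×10⁻⁴ s⁻¹
Height gradient: |∂Z/∂n| = 60 m / 321000 m = 1.87×10⁻⁴
On a pressure surface, geostrophic balance gives V_g = (g/f)|∂Z/∂n|:
V_g = 9.81 × 1.87×10⁻⁴ / 1.43×10⁻⁴ = 12.8 m/s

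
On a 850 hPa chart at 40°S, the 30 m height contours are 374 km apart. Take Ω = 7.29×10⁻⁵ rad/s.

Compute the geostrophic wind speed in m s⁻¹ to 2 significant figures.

8.4 m s⁻¹

Coriolis parameter at 40°S:
f = 2Ω sin φ = 2 × 7.29×10⁻⁵ × sin 40° = 9.37×10⁻⁵ s⁻¹
Height gradient: |∂Z/∂n| = 30 m / 374000 m = 8.02×10⁻⁵
On a pressure surface, geostrophic balance gives V_g = (g/f)|∂Z/∂n|:
V_g = 9.81 × 8.02×10⁻⁵ / 9.37×10⁻⁵ = 8.40 m/s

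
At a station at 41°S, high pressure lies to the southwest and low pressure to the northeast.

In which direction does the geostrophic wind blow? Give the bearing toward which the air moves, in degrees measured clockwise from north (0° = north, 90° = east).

The pressure-gradient force points toward the northeast (bearing 045°).
Geostrophic balance: in the Southern Hemisphere the Coriolis force deflects motion to the left, so the geostrophic wind blows 90° to the left of the pressure-gradient force (low pressure on the right).
Rotating 045° by 90° counterclockwise gives 315° — the wind blows toward the northwest.

315°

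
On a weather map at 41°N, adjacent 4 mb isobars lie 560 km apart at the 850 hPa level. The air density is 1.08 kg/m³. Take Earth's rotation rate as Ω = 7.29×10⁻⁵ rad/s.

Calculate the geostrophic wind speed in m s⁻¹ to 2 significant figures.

Coriolis parameter at 41°N:
f = 2Ω sin φ = 2 × 7.29×10⁻⁵ × sin 41° = 9.57×10⁻⁵ s⁻¹
Pressure gradient: |∂P/∂n| = 400 Pa / 560000 m = 7.14×10⁻⁴ Pa/m
Geostrophic balance (pressure-gradient force = Coriolis force):
V_g = (1/(fρ)) |∂P/∂n| = 7.14×10⁻⁴ / (9.57×10⁻⁵ × 1.08) = 6.91 m/s

6.9 m s⁻¹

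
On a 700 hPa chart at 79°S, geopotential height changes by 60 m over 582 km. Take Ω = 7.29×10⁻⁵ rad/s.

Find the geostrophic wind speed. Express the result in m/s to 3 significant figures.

7.07 m/s

Coriolis parameter at 79°S:
f = 2Ω sin φ = 2 × 7.29×10⁻⁵ × sin 79° = 1.43×10⁻⁴ s⁻¹
Height gradient: |∂Z/∂n| = 60 m / 582000 m = 1.03×10⁻⁴
On a pressure surface, geostrophic balance gives V_g = (g/f)|∂Z/∂n|:
V_g = 9.81 × 1.03×10⁻⁴ / 1.43×10⁻⁴ = 7.07 m/s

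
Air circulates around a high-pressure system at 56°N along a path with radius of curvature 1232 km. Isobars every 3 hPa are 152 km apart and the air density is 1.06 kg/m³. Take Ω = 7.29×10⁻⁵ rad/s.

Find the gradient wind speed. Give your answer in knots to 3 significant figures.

33.9 knots

Coriolis parameter at 56°N:
f = 2Ω sin φ = 2 × 7.29×10⁻⁵ × sin 56° = 1.21×10⁻⁴ s⁻¹
Pressure gradient: |∂P/∂n| = 300 Pa / 152000 m = 1.97×10⁻³ Pa/m
Geostrophic speed: V_g = |∂P/∂n|/(fρ) = 1.97×10⁻³/(1.21×10⁻⁴ × 1.06) = 15.4 m/s
Around a high, pressure-gradient force acts outward with centrifugal, so Coriolis balances both:
fV = (1/ρ)|∂P/∂n| + V²/R  →  V² − fR·V + fR·V_g = 0
With fR = 1.21×10⁻⁴ × 1232×10³ m = 149 m/s:
V = [fR − √((fR)² − 4 fR V_g)]/2 = [149 − √(149² − 4×149×15.4)]/2 = 17.4 m/s
Supergeostrophic (V > V_g = 15.4 m/s), as expected around a high.
Converting: 17.4 m/s × 1.944 = 33.9 knots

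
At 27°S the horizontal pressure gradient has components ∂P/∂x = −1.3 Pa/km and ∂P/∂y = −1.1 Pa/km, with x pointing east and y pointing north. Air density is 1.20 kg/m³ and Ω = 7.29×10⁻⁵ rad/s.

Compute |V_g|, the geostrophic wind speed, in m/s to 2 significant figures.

21 m/s

Coriolis parameter at 27°S:
f = 2Ω sin φ = 2 × 7.29×10⁻⁵ × sin 27° = 6.62×10⁻⁵ s⁻¹
In the Southern Hemisphere f is negative: f = −6.62×10⁻⁵ s⁻¹.
Component geostrophic relations (x east, y north):
u_g = −(1/(fρ)) ∂P/∂y,  v_g = (1/(fρ)) ∂P/∂x
u_g = −(−1.1×10⁻³)/(−6.62×10⁻⁵ × 1.20) = −13.8 m/s;  v_g = (−1.3×10⁻³)/(−6.62×10⁻⁵ × 1.20) = 16.4 m/s
|V_g| = √(u_g² + v_g²) = 21.4 m/s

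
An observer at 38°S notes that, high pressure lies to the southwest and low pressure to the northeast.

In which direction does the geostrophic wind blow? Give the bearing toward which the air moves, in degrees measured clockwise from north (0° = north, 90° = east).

The pressure-gradient force points toward the northeast (bearing 045°).
Geostrophic balance: in the Southern Hemisphere the Coriolis force deflects motion to the left, so the geostrophic wind blows 90° to the left of the pressure-gradient force (low pressure on the right).
Rotating 045° by 90° counterclockwise gives 315° — the wind blows toward the northwest.

315°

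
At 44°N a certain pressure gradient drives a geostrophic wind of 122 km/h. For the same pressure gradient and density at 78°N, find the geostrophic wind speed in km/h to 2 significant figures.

87 km/h

With the same pressure gradient and density, V_g ∝ 1/f ∝ 1/sin φ.
V₂ = V₁ · sin φ₁ / sin φ₂ = 122 × sin 44° / sin 78°
V₂ = 122 × 0.6947/0.9781 = 87 km/h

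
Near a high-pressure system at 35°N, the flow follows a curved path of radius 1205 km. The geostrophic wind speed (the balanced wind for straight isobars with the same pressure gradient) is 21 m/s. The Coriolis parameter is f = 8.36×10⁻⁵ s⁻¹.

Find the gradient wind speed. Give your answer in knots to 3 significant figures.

58.0 knots

Around a high, pressure-gradient force acts outward with centrifugal, so Coriolis balances both:
fV = (1/ρ)|∂P/∂n| + V²/R  →  V² − fR·V + fR·V_g = 0
With fR = 8.36×10⁻⁵ × 1205×10³ m = 101 m/s:
V = [fR − √((fR)² − 4 fR V_g)]/2 = [101 − √(101² − 4×101×21)]/2 = 29.8 m/s
Supergeostrophic (V > V_g = 21 m/s), as expected around a high.
Converting: 29.8 m/s × 1.944 = 58.0 knots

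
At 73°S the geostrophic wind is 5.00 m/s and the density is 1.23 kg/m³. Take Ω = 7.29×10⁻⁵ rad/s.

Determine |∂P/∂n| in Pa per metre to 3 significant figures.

8.57×10⁻⁴ Pa/m

Coriolis parameter at 73°S:
f = 2Ω sin φ = 2 × 7.29×10⁻⁵ × sin 73° = 1.39×10⁻⁴ s⁻¹
Geostrophic balance rearranged: |∂P/∂n| = f ρ V_g
|∂P/∂n| = 1.39×10⁻⁴ × 1.23 × 5.00 = 8.57×10⁻⁴ Pa/m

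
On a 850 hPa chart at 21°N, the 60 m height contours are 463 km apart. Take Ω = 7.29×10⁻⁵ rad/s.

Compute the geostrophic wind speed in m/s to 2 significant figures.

Coriolis parameter at 21°N:
f = 2Ω sin φ = 2 × 7.29×10⁻⁵ × sin 21° = 5.23×10⁻⁵ s⁻¹
Height gradient: |∂Z/∂n| = 60 m / 463000 m = 1.30×10⁻⁴
On a pressure surface, geostrophic balance gives V_g = (g/f)|∂Z/∂n|:
V_g = 9.81 × 1.30×10⁻⁴ / 5.23×10⁻⁵ = 24.3 m/s

24 m/s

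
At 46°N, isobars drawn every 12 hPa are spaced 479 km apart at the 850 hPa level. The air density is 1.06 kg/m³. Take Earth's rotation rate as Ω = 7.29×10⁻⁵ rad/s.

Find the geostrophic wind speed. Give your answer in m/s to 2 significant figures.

23 m/s

Coriolis parameter at 46°N:
f = 2Ω sin φ = 2 × 7.29×10⁻⁵ × sin 46° = 1.05×10⁻⁴ s⁻¹
Pressure gradient: |∂P/∂n| = 1200 Pa / 479000 m = 2.51×10⁻³ Pa/m
Geostrophic balance (pressure-gradient force = Coriolis force):
V_g = (1/(fρ)) |∂P/∂n| = 2.51×10⁻³ / (1.05×10⁻⁴ × 1.06) = 22.5 m/s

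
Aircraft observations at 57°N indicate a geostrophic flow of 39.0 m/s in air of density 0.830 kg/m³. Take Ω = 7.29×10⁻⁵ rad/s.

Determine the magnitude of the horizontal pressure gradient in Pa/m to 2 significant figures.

4.0×10⁻³ Pa/m

Coriolis parameter at 57°N:
f = 2Ω sin φ = 2 × 7.29×10⁻⁵ × sin 57° = 1.22×10⁻⁴ s⁻¹
Geostrophic balance rearranged: |∂P/∂n| = f ρ V_g
|∂P/∂n| = 1.22×10⁻⁴ × 0.830 × 39.0 = 3.96×10⁻³ Pa/m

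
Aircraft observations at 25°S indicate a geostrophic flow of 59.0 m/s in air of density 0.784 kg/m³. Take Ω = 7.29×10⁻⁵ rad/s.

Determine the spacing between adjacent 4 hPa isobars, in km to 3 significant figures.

140 km

Coriolis parameter at 25°S:
f = 2Ω sin φ = 2 × 7.29×10⁻⁵ × sin 25° = 6.16×10⁻⁵ s⁻¹
Geostrophic balance rearranged: |∂P/∂n| = f ρ V_g
|∂P/∂n| = 6.16×10⁻⁵ × 0.784 × 59.0 = 2.85×10⁻³ Pa/m
Isobar spacing: Δn = ΔP/|∂P/∂n| = 400 Pa / 2.85×10⁻³ Pa/m = 140342 m ≈ 140 km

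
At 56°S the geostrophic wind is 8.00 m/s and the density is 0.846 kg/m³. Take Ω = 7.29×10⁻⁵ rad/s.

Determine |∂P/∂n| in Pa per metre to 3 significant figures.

Coriolis parameter at 56°S:
f = 2Ω sin φ = 2 × 7.29×10⁻⁵ × sin 56° = 1.21×10⁻⁴ s⁻¹
Geostrophic balance rearranged: |∂P/∂n| = f ρ V_g
|∂P/∂n| = 1.21×10⁻⁴ × 0.846 × 8.00 = 8.18×10⁻⁴ Pa/m

8.18×10⁻⁴ Pa/m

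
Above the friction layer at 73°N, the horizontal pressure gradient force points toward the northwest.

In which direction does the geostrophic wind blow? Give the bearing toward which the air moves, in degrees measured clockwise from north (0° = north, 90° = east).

The pressure-gradient force points toward the northwest (bearing 315°).
Geostrophic balance: in the Northern Hemisphere the Coriolis force deflects motion to the right, so the geostrophic wind blows 90° to the right of the pressure-gradient force (low pressure on the left).
Rotating 315° by 90° clockwise gives 045° — the wind blows toward the northeast.

045°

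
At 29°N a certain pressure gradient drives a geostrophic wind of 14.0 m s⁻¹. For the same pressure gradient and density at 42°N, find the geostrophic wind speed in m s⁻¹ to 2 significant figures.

With the same pressure gradient and density, V_g ∝ 1/f ∝ 1/sin φ.
V₂ = V₁ · sin φ₁ / sin φ₂ = 14.0 × sin 29° / sin 42°
V₂ = 14.0 × 0.4848/0.6691 = 10 m s⁻¹

10 m s⁻¹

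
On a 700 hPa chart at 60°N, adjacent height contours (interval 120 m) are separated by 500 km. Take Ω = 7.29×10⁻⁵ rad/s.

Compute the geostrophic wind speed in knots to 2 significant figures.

36 knots

Coriolis parameter at 60°N:
f = 2Ω sin φ = 2 × 7.29×10⁻⁵ × sin 60° = 1.26×10⁻⁴ s⁻¹
Height gradient: |∂Z/∂n| = 120 m / 500000 m = 2.40×10⁻⁴
On a pressure surface, geostrophic balance gives V_g = (g/f)|∂Z/∂n|:
V_g = 9.81 × 2.40×10⁻⁴ / 1.26×10⁻⁴ = 18.6 m/s
Converting: 18.6 m/s × 1.944 = 36 knots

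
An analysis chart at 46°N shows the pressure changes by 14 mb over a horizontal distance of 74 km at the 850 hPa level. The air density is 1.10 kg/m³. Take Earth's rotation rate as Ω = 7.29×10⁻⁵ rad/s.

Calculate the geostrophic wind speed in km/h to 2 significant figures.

590 km/h

Coriolis parameter at 46°N:
f = 2Ω sin φ = 2 × 7.29×10⁻⁵ × sin 46° = 1.05×10⁻⁴ s⁻¹
Pressure gradient: |∂P/∂n| = 1400 Pa / 74000 m = 1.89×10⁻² Pa/m
Geostrophic balance (pressure-gradient force = Coriolis force):
V_g = (1/(fρ)) |∂P/∂n| = 1.89×10⁻² / (1.05×10⁻⁴ × 1.10) = 164 m/s
Converting: 164 m/s × 3.6 = 590 km/h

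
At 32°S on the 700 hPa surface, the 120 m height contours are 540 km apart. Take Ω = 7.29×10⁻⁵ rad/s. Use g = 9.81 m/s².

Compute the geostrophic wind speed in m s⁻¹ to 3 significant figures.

Coriolis parameter at 32°S:
f = 2Ω sin φ = 2 × 7.29×10⁻⁵ × sin 32° = 7.73×10⁻⁵ s⁻¹
Height gradient: |∂Z/∂n| = 120 m / 540000 m = 2.22×10⁻⁴
On a pressure surface, geostrophic balance gives V_g = (g/f)|∂Z/∂n|:
V_g = 9.81 × 2.22×10⁻⁴ / 7.73×10⁻⁵ = 28.2 m/s

28.2 m s⁻¹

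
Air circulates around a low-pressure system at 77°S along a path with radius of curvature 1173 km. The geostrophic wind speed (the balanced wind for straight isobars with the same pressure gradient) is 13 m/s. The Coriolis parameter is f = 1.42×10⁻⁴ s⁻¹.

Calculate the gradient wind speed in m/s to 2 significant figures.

12 m/s

Around a low, centrifugal force acts outward with Coriolis, so pressure-gradient force balances both:
(1/ρ)|∂P/∂n| = fV + V²/R  →  V² + fR·V − fR·V_g = 0
With fR = 1.42×10⁻⁴ × 1173×10³ m = 167 m/s:
V = [−fR + √((fR)² + 4 fR V_g)]/2 = [−167 + √(167² + 4×167×13)]/2 = 12.1 m/s
Subgeostrophic (V < V_g = 13 m/s), as expected around a low.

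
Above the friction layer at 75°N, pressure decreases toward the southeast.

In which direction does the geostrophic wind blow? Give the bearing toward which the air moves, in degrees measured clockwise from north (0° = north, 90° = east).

225°

The pressure-gradient force points toward the southeast (bearing 135°).
Geostrophic balance: in the Northern Hemisphere the Coriolis force deflects motion to the right, so the geostrophic wind blows 90° to the right of the pressure-gradient force (low pressure on the left).
Rotating 135° by 90° clockwise gives 225° — the wind blows toward the southwest.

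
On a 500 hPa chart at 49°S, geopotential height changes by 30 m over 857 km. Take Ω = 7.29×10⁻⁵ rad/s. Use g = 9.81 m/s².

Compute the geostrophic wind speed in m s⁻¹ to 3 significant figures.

3.12 m s⁻¹

Coriolis parameter at 49°S:
f = 2Ω sin φ = 2 × 7.29×10⁻⁵ × sin 49° = 1.10×10⁻⁴ s⁻¹
Height gradient: |∂Z/∂n| = 30 m / 857000 m = 3.50×10⁻⁵
On a pressure surface, geostrophic balance gives V_g = (g/f)|∂Z/∂n|:
V_g = 9.81 × 3.50×10⁻⁵ / 1.10×10⁻⁴ = 3.12 m/s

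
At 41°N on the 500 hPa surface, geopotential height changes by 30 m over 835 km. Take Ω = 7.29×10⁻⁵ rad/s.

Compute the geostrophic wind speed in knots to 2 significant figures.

Coriolis parameter at 41°N:
f = 2Ω sin φ = 2 × 7.29×10⁻⁵ × sin 41° = 9.57×10⁻⁵ s⁻¹
Height gradient: |∂Z/∂n| = 30 m / 835000 m = 3.59×10⁻⁵
On a pressure surface, geostrophic balance gives V_g = (g/f)|∂Z/∂n|:
V_g = 9.81 × 3.59×10⁻⁵ / 9.57×10⁻⁵ = 3.68 m/s
Converting: 3.68 m/s × 1.944 = 7.2 knots

7.2 knots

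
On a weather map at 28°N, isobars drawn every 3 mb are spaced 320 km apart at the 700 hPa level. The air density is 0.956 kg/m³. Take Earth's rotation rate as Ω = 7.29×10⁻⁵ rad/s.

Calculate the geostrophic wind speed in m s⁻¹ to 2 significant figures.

Coriolis parameter at 28°N:
f = 2Ω sin φ = 2 × 7.29×10⁻⁵ × sin 28° = 6.84×10⁻⁵ s⁻¹
Pressure gradient: |∂P/∂n| = 300 Pa / 320000 m = 9.38×10⁻⁴ Pa/m
Geostrophic balance (pressure-gradient force = Coriolis force):
V_g = (1/(fρ)) |∂P/∂n| = 9.38×10⁻⁴ / (6.84×10⁻⁵ × 0.956) = 14.3 m/s

14 m s⁻¹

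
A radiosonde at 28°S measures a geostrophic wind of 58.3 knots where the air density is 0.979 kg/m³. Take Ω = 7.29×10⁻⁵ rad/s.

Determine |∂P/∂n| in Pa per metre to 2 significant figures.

2.0×10⁻³ Pa/m

Coriolis parameter at 28°S:
f = 2Ω sin φ = 2 × 7.29×10⁻⁵ × sin 28° = 6.84×10⁻⁵ s⁻¹
Wind speed in SI: 58.3 knots = 30.0 m/s
Geostrophic balance rearranged: |∂P/∂n| = f ρ V_g
|∂P/∂n| = 6.84×10⁻⁵ × 0.979 × 30.0 = 2.01×10⁻³ Pa/m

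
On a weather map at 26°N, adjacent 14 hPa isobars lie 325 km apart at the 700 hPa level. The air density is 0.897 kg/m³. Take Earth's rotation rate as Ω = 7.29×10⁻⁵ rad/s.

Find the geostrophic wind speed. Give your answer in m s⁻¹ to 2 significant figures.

Coriolis parameter at 26°N:
f = 2Ω sin φ = 2 × 7.29×10⁻⁵ × sin 26° = 6.39×10⁻⁵ s⁻¹
Pressure gradient: |∂P/∂n| = 1400 Pa / 325000 m = 4.31×10⁻³ Pa/m
Geostrophic balance (pressure-gradient force = Coriolis force):
V_g = (1/(fρ)) |∂P/∂n| = 4.31×10⁻³ / (6.39×10⁻⁵ × 0.897) = 75.1 m/s

75 m s⁻¹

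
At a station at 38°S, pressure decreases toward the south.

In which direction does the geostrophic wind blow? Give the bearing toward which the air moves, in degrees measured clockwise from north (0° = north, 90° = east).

090°

The pressure-gradient force points toward the south (bearing 180°).
Geostrophic balance: in the Southern Hemisphere the Coriolis force deflects motion to the left, so the geostrophic wind blows 90° to the left of the pressure-gradient force (low pressure on the right).
Rotating 180° by 90° counterclockwise gives 090° — the wind blows toward the east.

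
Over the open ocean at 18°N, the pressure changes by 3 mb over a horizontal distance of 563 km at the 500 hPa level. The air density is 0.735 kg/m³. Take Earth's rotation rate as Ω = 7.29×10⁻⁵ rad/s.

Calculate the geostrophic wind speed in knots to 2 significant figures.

31 knots

Coriolis parameter at 18°N:
f = 2Ω sin φ = 2 × 7.29×10⁻⁵ × sin 18° = 4.51×10⁻⁵ s⁻¹
Pressure gradient: |∂P/∂n| = 300 Pa / 563000 m = 5.33×10⁻⁴ Pa/m
Geostrophic balance (pressure-gradient force = Coriolis force):
V_g = (1/(fρ)) |∂P/∂n| = 5.33×10⁻⁴ / (4.51×10⁻⁵ × 0.735) = 16.1 m/s
Converting: 16.1 m/s × 1.944 = 31 knots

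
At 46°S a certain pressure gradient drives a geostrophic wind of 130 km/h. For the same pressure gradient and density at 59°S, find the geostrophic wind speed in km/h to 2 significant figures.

110 km/h

With the same pressure gradient and density, V_g ∝ 1/f ∝ 1/sin φ.
V₂ = V₁ · sin φ₁ / sin φ₂ = 130 × sin 46° / sin 59°
V₂ = 130 × 0.7193/0.8572 = 110 km/h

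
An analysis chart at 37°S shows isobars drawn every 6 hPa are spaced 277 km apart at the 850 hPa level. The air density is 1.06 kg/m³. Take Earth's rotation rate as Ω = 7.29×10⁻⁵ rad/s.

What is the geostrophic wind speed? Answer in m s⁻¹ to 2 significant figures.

Coriolis parameter at 37°S:
f = 2Ω sin φ = 2 × 7.29×10⁻⁵ × sin 37° = 8.77×10⁻⁵ s⁻¹
Pressure gradient: |∂P/∂n| = 600 Pa / 277000 m = 2.17×10⁻³ Pa/m
Geostrophic balance (pressure-gradient force = Coriolis force):
V_g = (1/(fρ)) |∂P/∂n| = 2.17×10⁻³ / (8.77×10⁻⁵ × 1.06) = 23.3 m/s

23 m s⁻¹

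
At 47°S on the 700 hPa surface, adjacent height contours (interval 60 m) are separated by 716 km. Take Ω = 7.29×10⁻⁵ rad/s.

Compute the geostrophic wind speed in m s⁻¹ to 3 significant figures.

7.71 m s⁻¹

Coriolis parameter at 47°S:
f = 2Ω sin φ = 2 × 7.29×10⁻⁵ × sin 47° = 1.07×10⁻⁴ s⁻¹
Height gradient: |∂Z/∂n| = 60 m / 716000 m = 8.38×10⁻⁵
On a pressure surface, geostrophic balance gives V_g = (g/f)|∂Z/∂n|:
V_g = 9.81 × 8.38×10⁻⁵ / 1.07×10⁻⁴ = 7.71 m/s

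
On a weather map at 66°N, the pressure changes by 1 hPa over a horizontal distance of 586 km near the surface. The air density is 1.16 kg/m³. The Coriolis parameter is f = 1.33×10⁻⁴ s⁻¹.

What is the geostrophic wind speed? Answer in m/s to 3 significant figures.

Pressure gradient: |∂P/∂n| = 100 Pa / 586000 m = 1.71×10⁻⁴ Pa/m
Geostrophic balance (pressure-gradient force = Coriolis force):
V_g = (1/(fρ)) |∂P/∂n| = 1.71×10⁻⁴ / (1.33×10⁻⁴ × 1.16) = 1.11 m/s

1.11 m/s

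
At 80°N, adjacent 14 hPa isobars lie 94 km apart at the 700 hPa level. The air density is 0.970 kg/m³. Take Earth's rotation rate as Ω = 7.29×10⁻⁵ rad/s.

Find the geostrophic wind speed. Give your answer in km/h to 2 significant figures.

380 km/h

Coriolis parameter at 80°N:
f = 2Ω sin φ = 2 × 7.29×10⁻⁵ × sin 80° = 1.44×10⁻⁴ s⁻¹
Pressure gradient: |∂P/∂n| = 1400 Pa / 94000 m = 1.49×10⁻² Pa/m
Geostrophic balance (pressure-gradient force = Coriolis force):
V_g = (1/(fρ)) |∂P/∂n| = 1.49×10⁻² / (1.44×10⁻⁴ × 0.970) = 107 m/s
Converting: 107 m/s × 3.6 = 380 km/h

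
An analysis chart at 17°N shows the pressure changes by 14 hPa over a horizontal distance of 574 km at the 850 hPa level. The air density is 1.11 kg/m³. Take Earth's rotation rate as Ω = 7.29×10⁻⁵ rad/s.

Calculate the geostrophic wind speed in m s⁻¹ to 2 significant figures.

Coriolis parameter at 17°N:
f = 2Ω sin φ = 2 × 7.29×10⁻⁵ × sin 17° = 4.26×10⁻⁵ s⁻¹
Pressure gradient: |∂P/∂n| = 1400 Pa / 574000 m = 2.44×10⁻³ Pa/m
Geostrophic balance (pressure-gradient force = Coriolis force):
V_g = (1/(fρ)) |∂P/∂n| = 2.44×10⁻³ / (4.26×10⁻⁵ × 1.11) = 51.5 m/s

52 m s⁻¹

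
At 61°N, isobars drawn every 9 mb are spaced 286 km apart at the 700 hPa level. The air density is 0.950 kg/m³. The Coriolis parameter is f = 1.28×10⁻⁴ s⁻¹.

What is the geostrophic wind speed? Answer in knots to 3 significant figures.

Pressure gradient: |∂P/∂n| = 900 Pa / 286000 m = 3.15×10⁻³ Pa/m
Geostrophic balance (pressure-gradient force = Coriolis force):
V_g = (1/(fρ)) |∂P/∂n| = 3.15×10⁻³ / (1.28×10⁻⁴ × 0.950) = 25.9 m/s
Converting: 25.9 m/s × 1.944 = 50.3 knots

50.3 knots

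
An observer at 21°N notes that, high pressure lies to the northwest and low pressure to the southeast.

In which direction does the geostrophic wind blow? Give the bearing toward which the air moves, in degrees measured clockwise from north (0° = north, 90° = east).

225°

The pressure-gradient force points toward the southeast (bearing 135°).
Geostrophic balance: in the Northern Hemisphere the Coriolis force deflects motion to the right, so the geostrophic wind blows 90° to the right of the pressure-gradient force (low pressure on the left).
Rotating 135° by 90° clockwise gives 225° — the wind blows toward the southwest.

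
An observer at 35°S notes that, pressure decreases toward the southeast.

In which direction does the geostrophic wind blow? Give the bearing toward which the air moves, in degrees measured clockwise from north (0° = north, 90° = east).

045°

The pressure-gradient force points toward the southeast (bearing 135°).
Geostrophic balance: in the Southern Hemisphere the Coriolis force deflects motion to the left, so the geostrophic wind blows 90° to the left of the pressure-gradient force (low pressure on the right).
Rotating 135° by 90° counterclockwise gives 045° — the wind blows toward the northeast.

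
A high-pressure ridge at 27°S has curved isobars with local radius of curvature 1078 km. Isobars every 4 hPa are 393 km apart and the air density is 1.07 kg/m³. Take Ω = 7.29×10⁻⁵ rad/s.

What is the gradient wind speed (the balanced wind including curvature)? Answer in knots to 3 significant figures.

38.8 knots

Coriolis parameter at 27°S:
f = 2Ω sin φ = 2 × 7.29×10⁻⁵ × sin 27° = 6.62×10⁻⁵ s⁻¹
Pressure gradient: |∂P/∂n| = 400 Pa / 393000 m = 1.02×10⁻³ Pa/m
Geostrophic speed: V_g = |∂P/∂n|/(fρ) = 1.02×10⁻³/(6.62×10⁻⁵ × 1.07) = 14.4 m/s
Around a high, pressure-gradient force acts outward with centrifugal, so Coriolis balances both:
fV = (1/ρ)|∂P/∂n| + V²/R  →  V² − fR·V + fR·V_g = 0
With fR = 6.62×10⁻⁵ × 1078×10³ m = 71.4 m/s:
V = [fR − √((fR)² − 4 fR V_g)]/2 = [71.4 − √(71.4² − 4×71.4×14.4)]/2 = 19.9 m/s
Supergeostrophic (V > V_g = 14.4 m/s), as expected around a high.
Converting: 19.9 m/s × 1.944 = 38.8 knots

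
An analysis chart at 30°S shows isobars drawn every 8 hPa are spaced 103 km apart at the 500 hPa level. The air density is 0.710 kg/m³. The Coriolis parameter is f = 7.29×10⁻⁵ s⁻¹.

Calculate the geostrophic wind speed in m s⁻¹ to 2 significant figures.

Pressure gradient: |∂P/∂n| = 800 Pa / 103000 m = 7.77×10⁻³ Pa/m
Geostrophic balance (pressure-gradient force = Coriolis force):
V_g = (1/(fρ)) |∂P/∂n| = 7.77×10⁻³ / (7.29×10⁻⁵ × 0.710) = 150 m/s

150 m s⁻¹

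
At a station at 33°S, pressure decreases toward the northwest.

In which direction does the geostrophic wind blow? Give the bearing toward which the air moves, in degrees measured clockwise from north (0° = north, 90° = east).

225°

The pressure-gradient force points toward the northwest (bearing 315°).
Geostrophic balance: in the Southern Hemisphere the Coriolis force deflects motion to the left, so the geostrophic wind blows 90° to the left of the pressure-gradient force (low pressure on the right).
Rotating 315° by 90° counterclockwise gives 225° — the wind blows toward the southwest.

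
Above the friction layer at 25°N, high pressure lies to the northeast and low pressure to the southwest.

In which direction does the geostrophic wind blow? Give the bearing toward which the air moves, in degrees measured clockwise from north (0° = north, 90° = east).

315°

The pressure-gradient force points toward the southwest (bearing 225°).
Geostrophic balance: in the Northern Hemisphere the Coriolis force deflects motion to the right, so the geostrophic wind blows 90° to the right of the pressure-gradient force (low pressure on the left).
Rotating 225° by 90° clockwise gives 315° — the wind blows toward the northwest.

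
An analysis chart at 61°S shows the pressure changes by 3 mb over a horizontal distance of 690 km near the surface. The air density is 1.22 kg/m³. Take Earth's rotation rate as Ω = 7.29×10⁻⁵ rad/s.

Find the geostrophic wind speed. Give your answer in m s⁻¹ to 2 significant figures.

Coriolis parameter at 61°S:
f = 2Ω sin φ = 2 × 7.29×10⁻⁵ × sin 61° = 1.28×10⁻⁴ s⁻¹
Pressure gradient: |∂P/∂n| = 300 Pa / 690000 m = 4.35×10⁻⁴ Pa/m
Geostrophic balance (pressure-gradient force = Coriolis force):
V_g = (1/(fρ)) |∂P/∂n| = 4.35×10⁻⁴ / (1.28×10⁻⁴ × 1.22) = 2.79 m/s

2.8 m s⁻¹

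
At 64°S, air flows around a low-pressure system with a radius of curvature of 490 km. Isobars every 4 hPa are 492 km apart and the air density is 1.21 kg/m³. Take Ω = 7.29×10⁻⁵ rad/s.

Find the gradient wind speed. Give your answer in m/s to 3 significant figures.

Coriolis parameter at 64°S:
f = 2Ω sin φ = 2 × 7.29×10⁻⁵ × sin 64° = 1.31×10⁻⁴ s⁻¹
Pressure gradient: |∂P/∂n| = 400 Pa / 492000 m = 8.13×10⁻⁴ Pa/m
Geostrophic speed: V_g = |∂P/∂n|/(fρ) = 8.13×10⁻⁴/(1.31×10⁻⁴ × 1.21) = 5.13 m/s
Around a low, centrifugal force acts outward with Coriolis, so pressure-gradient force balances both:
(1/ρ)|∂P/∂n| = fV + V²/R  →  V² + fR·V − fR·V_g = 0
With fR = 1.31×10⁻⁴ × 490×10³ m = 64.2 m/s:
V = [−fR + √((fR)² + 4 fR V_g)]/2 = [−64.2 + √(64.2² + 4×64.2×5.13)]/2 = 4.77 m/s
Subgeostrophic (V < V_g = 5.13 m/s), as expected around a low.

4.77 m/s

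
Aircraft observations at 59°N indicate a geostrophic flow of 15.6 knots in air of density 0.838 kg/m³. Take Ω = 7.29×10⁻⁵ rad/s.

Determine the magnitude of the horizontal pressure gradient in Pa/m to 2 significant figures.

8.4×10⁻⁴ Pa/m

Coriolis parameter at 59°N:
f = 2Ω sin φ = 2 × 7.29×10⁻⁵ × sin 59° = 1.25×10⁻⁴ s⁻¹
Wind speed in SI: 15.6 knots = 8.03 m/s
Geostrophic balance rearranged: |∂P/∂n| = f ρ V_g
|∂P/∂n| = 1.25×10⁻⁴ × 0.838 × 8.03 = 8.40×10⁻⁴ Pa/m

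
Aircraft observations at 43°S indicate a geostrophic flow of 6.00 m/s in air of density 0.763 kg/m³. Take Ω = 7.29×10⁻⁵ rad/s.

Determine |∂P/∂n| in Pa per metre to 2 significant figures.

Coriolis parameter at 43°S:
f = 2Ω sin φ = 2 × 7.29×10⁻⁵ × sin 43° = 9.94×10⁻⁵ s⁻¹
Geostrophic balance rearranged: |∂P/∂n| = f ρ V_g
|∂P/∂n| = 9.94×10⁻⁵ × 0.763 × 6.00 = 4.55×10⁻⁴ Pa/m

4.6×10⁻⁴ Pa/m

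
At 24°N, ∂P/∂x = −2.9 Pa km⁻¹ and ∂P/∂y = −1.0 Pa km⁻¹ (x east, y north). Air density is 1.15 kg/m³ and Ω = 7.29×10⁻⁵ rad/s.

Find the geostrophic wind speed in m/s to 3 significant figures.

45.0 m/s

Coriolis parameter at 24°N:
f = 2Ω sin φ = 2 × 7.29×10⁻⁵ × sin 24° = 5.93×10⁻⁵ s⁻¹
Component geostrophic relations (x east, y north):
u_g = −(1/(fρ)) ∂P/∂y,  v_g = (1/(fρ)) ∂P/∂x
u_g = −(−1.0×10⁻³)/(5.93×10⁻⁵ × 1.15) = 14.7 m/s;  v_g = (−2.9×10⁻³)/(5.93×10⁻⁵ × 1.15) = −42.5 m/s
|V_g| = √(u_g² + v_g²) = 45.0 m/s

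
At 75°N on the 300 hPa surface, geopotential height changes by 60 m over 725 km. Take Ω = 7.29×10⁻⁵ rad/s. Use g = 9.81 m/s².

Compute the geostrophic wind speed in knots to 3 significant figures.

11.2 knots

Coriolis parameter at 75°N:
f = 2Ω sin φ = 2 × 7.29×10⁻⁵ × sin 75° = 1.41×10⁻⁴ s⁻¹
Height gradient: |∂Z/∂n| = 60 m / 725000 m = 8.28×10⁻⁵
On a pressure surface, geostrophic balance gives V_g = (g/f)|∂Z/∂n|:
V_g = 9.81 × 8.28×10⁻⁵ / 1.41×10⁻⁴ = 5.76 m/s
Converting: 5.76 m/s × 1.944 = 11.2 knots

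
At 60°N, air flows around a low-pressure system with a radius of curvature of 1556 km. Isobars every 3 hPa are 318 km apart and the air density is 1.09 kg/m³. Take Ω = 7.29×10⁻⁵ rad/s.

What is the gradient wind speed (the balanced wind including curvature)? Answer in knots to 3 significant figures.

Coriolis parameter at 60°N:
f = 2Ω sin φ = 2 × 7.29×10⁻⁵ × sin 60° = 1.26×10⁻⁴ s⁻¹
Pressure gradient: |∂P/∂n| = 300 Pa / 318000 m = 9.43×10⁻⁴ Pa/m
Geostrophic speed: V_g = |∂P/∂n|/(fρ) = 9.43×10⁻⁴/(1.26×10⁻⁴ × 1.09) = 6.85 m/s
Around a low, centrifugal force acts outward with Coriolis, so pressure-gradient force balances both:
(1/ρ)|∂P/∂n| = fV + V²/R  →  V² + fR·V − fR·V_g = 0
With fR = 1.26×10⁻⁴ × 1556×10³ m = 196 m/s:
V = [−fR + √((fR)² + 4 fR V_g)]/2 = [−196 + √(196² + 4×196×6.85)]/2 = 6.63 m/s
Subgeostrophic (V < V_g = 6.85 m/s), as expected around a low.
Converting: 6.63 m/s × 1.944 = 12.9 knots

12.9 knots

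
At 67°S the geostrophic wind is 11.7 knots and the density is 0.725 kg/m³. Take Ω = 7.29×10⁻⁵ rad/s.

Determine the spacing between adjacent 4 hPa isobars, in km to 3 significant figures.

Coriolis parameter at 67°S:
f = 2Ω sin φ = 2 × 7.29×10⁻⁵ × sin 67° = 1.34×10⁻⁴ s⁻¹
Wind speed in SI: 11.7 knots = 6.02 m/s
Geostrophic balance rearranged: |∂P/∂n| = f ρ V_g
|∂P/∂n| = 1.34×10⁻⁴ × 0.725 × 6.02 = 5.86×10⁻⁴ Pa/m
Isobar spacing: Δn = ΔP/|∂P/∂n| = 400 Pa / 5.86×10⁻⁴ Pa/m = 682990 m ≈ 683 km

683 km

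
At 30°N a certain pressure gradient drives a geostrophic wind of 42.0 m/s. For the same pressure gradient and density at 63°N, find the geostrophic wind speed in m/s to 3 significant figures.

23.6 m/s

With the same pressure gradient and density, V_g ∝ 1/f ∝ 1/sin φ.
V₂ = V₁ · sin φ₁ / sin φ₂ = 42.0 × sin 30° / sin 63°
V₂ = 42.0 × 0.5000/0.8910 = 23.6 m/s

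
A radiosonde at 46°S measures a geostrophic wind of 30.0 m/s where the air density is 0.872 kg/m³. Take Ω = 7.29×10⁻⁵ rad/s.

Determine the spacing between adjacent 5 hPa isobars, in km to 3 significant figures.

182 km

Coriolis parameter at 46°S:
f = 2Ω sin φ = 2 × 7.29×10⁻⁵ × sin 46° = 1.05×10⁻⁴ s⁻¹
Geostrophic balance rearranged: |∂P/∂n| = f ρ V_g
|∂P/∂n| = 1.05×10⁻⁴ × 0.872 × 30.0 = 2.74×10⁻³ Pa/m
Isobar spacing: Δn = ΔP/|∂P/∂n| = 500 Pa / 2.74×10⁻³ Pa/m = 182239 m ≈ 182 km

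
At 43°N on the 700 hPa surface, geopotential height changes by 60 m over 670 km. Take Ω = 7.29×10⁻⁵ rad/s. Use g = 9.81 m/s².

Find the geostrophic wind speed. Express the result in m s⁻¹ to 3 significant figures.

Coriolis parameter at 43°N:
f = 2Ω sin φ = 2 × 7.29×10⁻⁵ × sin 43° = 9.94×10⁻⁵ s⁻¹
Height gradient: |∂Z/∂n| = 60 m / 670000 m = 8.96×10⁻⁵
On a pressure surface, geostrophic balance gives V_g = (g/f)|∂Z/∂n|:
V_g = 9.81 × 8.96×10⁻⁵ / 9.94×10⁻⁵ = 8.83 m/s

8.83 m s⁻¹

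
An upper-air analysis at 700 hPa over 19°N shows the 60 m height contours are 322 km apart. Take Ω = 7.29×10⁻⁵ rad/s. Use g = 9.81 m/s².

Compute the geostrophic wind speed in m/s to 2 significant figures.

39 m/s

Coriolis parameter at 19°N:
f = 2Ω sin φ = 2 × 7.29×10⁻⁵ × sin 19° = 4.75×10⁻⁵ s⁻¹
Height gradient: |∂Z/∂n| = 60 m / 322000 m = 1.86×10⁻⁴
On a pressure surface, geostrophic balance gives V_g = (g/f)|∂Z/∂n|:
V_g = 9.81 × 1.86×10⁻⁴ / 4.75×10⁻⁵ = 38.5 m/s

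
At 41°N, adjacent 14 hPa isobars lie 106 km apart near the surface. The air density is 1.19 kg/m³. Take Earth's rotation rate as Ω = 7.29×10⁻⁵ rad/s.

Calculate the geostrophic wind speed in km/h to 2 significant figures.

Coriolis parameter at 41°N:
f = 2Ω sin φ = 2 × 7.29×10⁻⁵ × sin 41° = 9.57×10⁻⁵ s⁻¹
Pressure gradient: |∂P/∂n| = 1400 Pa / 106000 m = 1.32×10⁻² Pa/m
Geostrophic balance (pressure-gradient force = Coriolis force):
V_g = (1/(fρ)) |∂P/∂n| = 1.32×10⁻² / (9.57×10⁻⁵ × 1.19) = 116 m/s
Converting: 116 m/s × 3.6 = 420 km/h

420 km/h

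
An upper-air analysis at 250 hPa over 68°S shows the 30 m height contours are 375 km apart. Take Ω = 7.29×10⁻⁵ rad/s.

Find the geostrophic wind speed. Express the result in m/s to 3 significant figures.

5.81 m/s

Coriolis parameter at 68°S:
f = 2Ω sin φ = 2 × 7.29×10⁻⁵ × sin 68° = 1.35×10⁻⁴ s⁻¹
Height gradient: |∂Z/∂n| = 30 m / 375000 m = 8.00×10⁻⁵
On a pressure surface, geostrophic balance gives V_g = (g/f)|∂Z/∂n|:
V_g = 9.81 × 8.00×10⁻⁵ / 1.35×10⁻⁴ = 5.81 m/s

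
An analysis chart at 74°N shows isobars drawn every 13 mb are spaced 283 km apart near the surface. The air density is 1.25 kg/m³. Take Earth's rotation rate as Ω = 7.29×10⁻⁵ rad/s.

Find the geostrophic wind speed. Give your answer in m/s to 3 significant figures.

26.2 m/s

Coriolis parameter at 74°N:
f = 2Ω sin φ = 2 × 7.29×10⁻⁵ × sin 74° = 1.40×10⁻⁴ s⁻¹
Pressure gradient: |∂P/∂n| = 1300 Pa / 283000 m = 4.59×10⁻³ Pa/m
Geostrophic balance (pressure-gradient force = Coriolis force):
V_g = (1/(fρ)) |∂P/∂n| = 4.59×10⁻³ / (1.40×10⁻⁴ × 1.25) = 26.2 m/s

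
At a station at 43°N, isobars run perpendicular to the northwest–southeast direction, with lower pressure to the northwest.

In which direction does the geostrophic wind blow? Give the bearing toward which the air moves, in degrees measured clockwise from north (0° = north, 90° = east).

045°

The pressure-gradient force points toward the northwest (bearing 315°).
Geostrophic balance: in the Northern Hemisphere the Coriolis force deflects motion to the right, so the geostrophic wind blows 90° to the right of the pressure-gradient force (low pressure on the left).
Rotating 315° by 90° clockwise gives 045° — the wind blows toward the northeast.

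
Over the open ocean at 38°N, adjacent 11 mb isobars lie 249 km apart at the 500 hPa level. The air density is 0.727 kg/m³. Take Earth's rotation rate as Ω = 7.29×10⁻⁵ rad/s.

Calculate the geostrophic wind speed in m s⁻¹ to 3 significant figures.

67.7 m s⁻¹

Coriolis parameter at 38°N:
f = 2Ω sin φ = 2 × 7.29×10⁻⁵ × sin 38° = 8.98×10⁻⁵ s⁻¹
Pressure gradient: |∂P/∂n| = 1100 Pa / 249000 m = 4.42×10⁻³ Pa/m
Geostrophic balance (pressure-gradient force = Coriolis force):
V_g = (1/(fρ)) |∂P/∂n| = 4.42×10⁻³ / (8.98×10⁻⁵ × 0.727) = 67.7 m/s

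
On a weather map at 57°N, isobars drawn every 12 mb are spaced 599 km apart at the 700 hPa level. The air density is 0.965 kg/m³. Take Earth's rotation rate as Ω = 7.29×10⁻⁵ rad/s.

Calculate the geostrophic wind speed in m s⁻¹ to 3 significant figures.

Coriolis parameter at 57°N:
f = 2Ω sin φ = 2 × 7.29×10⁻⁵ × sin 57° = 1.22×10⁻⁴ s⁻¹
Pressure gradient: |∂P/∂n| = 1200 Pa / 599000 m = 2.00×10⁻³ Pa/m
Geostrophic balance (pressure-gradient force = Coriolis force):
V_g = (1/(fρ)) |∂P/∂n| = 2.00×10⁻³ / (1.22×10⁻⁴ × 0.965) = 17.0 m/s

17.0 m s⁻¹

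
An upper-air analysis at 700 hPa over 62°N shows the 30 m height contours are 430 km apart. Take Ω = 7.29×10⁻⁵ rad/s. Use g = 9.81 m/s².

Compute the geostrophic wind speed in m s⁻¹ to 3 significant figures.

5.32 m s⁻¹

Coriolis parameter at 62°N:
f = 2Ω sin φ = 2 × 7.29×10⁻⁵ × sin 62° = 1.29×10⁻⁴ s⁻¹
Height gradient: |∂Z/∂n| = 30 m / 430000 m = 6.98×10⁻⁵
On a pressure surface, geostrophic balance gives V_g = (g/f)|∂Z/∂n|:
V_g = 9.81 × 6.98×10⁻⁵ / 1.29×10⁻⁴ = 5.32 m/s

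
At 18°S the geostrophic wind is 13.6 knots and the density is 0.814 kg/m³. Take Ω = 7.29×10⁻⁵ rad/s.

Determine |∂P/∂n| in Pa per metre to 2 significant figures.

2.6×10⁻⁴ Pa/m

Coriolis parameter at 18°S:
f = 2Ω sin φ = 2 × 7.29×10⁻⁵ × sin 18° = 4.51×10⁻⁵ s⁻¹
Wind speed in SI: 13.6 knots = 7.00 m/s
Geostrophic balance rearranged: |∂P/∂n| = f ρ V_g
|∂P/∂n| = 4.51×10⁻⁵ × 0.814 × 7.00 = 2.57×10⁻⁴ Pa/m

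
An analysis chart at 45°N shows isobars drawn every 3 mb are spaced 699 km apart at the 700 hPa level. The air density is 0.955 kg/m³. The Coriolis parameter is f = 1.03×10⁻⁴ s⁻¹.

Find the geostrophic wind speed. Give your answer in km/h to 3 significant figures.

15.7 km/h

Pressure gradient: |∂P/∂n| = 300 Pa / 699000 m = 4.29×10⁻⁴ Pa/m
Geostrophic balance (pressure-gradient force = Coriolis force):
V_g = (1/(fρ)) |∂P/∂n| = 4.29×10⁻⁴ / (1.03×10⁻⁴ × 0.955) = 4.36 m/s
Converting: 4.36 m/s × 3.6 = 15.7 km/h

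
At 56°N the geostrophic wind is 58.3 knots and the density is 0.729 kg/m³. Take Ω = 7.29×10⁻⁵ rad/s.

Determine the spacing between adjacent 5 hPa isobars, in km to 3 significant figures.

189 km

Coriolis parameter at 56°N:
f = 2Ω sin φ = 2 × 7.29×10⁻⁵ × sin 56° = 1.21×10⁻⁴ s⁻¹
Wind speed in SI: 58.3 knots = 30.0 m/s
Geostrophic balance rearranged: |∂P/∂n| = f ρ V_g
|∂P/∂n| = 1.21×10⁻⁴ × 0.729 × 30.0 = 2.64×10⁻³ Pa/m
Isobar spacing: Δn = ΔP/|∂P/∂n| = 500 Pa / 2.64×10⁻³ Pa/m = 189193 m ≈ 189 km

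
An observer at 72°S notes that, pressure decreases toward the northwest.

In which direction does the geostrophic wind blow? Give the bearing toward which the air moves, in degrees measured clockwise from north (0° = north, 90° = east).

225°

The pressure-gradient force points toward the northwest (bearing 315°).
Geostrophic balance: in the Southern Hemisphere the Coriolis force deflects motion to the left, so the geostrophic wind blows 90° to the left of the pressure-gradient force (low pressure on the right).
Rotating 315° by 90° counterclockwise gives 225° — the wind blows toward the southwest.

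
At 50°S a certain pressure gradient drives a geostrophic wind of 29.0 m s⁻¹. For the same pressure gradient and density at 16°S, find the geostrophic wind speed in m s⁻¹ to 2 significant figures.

With the same pressure gradient and density, V_g ∝ 1/f ∝ 1/sin φ.
V₂ = V₁ · sin φ₁ / sin φ₂ = 29.0 × sin 50° / sin 16°
V₂ = 29.0 × 0.7660/0.2756 = 81 m s⁻¹

81 m s⁻¹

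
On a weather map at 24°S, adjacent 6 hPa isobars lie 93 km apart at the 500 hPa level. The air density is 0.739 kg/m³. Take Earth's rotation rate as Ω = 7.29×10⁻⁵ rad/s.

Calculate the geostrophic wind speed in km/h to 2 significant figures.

530 km/h

Coriolis parameter at 24°S:
f = 2Ω sin φ = 2 × 7.29×10⁻⁵ × sin 24° = 5.93×10⁻⁵ s⁻¹
Pressure gradient: |∂P/∂n| = 600 Pa / 93000 m = 6.45×10⁻³ Pa/m
Geostrophic balance (pressure-gradient force = Coriolis force):
V_g = (1/(fρ)) |∂P/∂n| = 6.45×10⁻³ / (5.93×10⁻⁵ × 0.739) = 147 m/s
Converting: 147 m/s × 3.6 = 530 km/h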